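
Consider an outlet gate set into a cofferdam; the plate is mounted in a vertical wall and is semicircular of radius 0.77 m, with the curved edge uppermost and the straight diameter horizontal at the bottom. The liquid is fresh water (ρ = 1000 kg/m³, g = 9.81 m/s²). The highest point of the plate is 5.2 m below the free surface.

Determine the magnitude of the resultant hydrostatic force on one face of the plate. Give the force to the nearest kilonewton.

γ = ρg = 1000 × 9.81 = 9810 N/m³ = 9.81 kN/m³.
The centroid lies 4r/(3π) = 0.326798 m above the diameter, so r − 4r/(3π) = 0.77 − 0.326798 = 0.443202 m below the topmost point, so the centroid depth is h_c = 5.2 + 0.443202 = 5.6432 m.
A = πr²/2 = π × 0.77²/2 = 0.931325 m².
Resultant F = γ·h_c·A = 9.81 × 5.6432 × 0.931325 = 51.558 kN.

F ≈ 52 kN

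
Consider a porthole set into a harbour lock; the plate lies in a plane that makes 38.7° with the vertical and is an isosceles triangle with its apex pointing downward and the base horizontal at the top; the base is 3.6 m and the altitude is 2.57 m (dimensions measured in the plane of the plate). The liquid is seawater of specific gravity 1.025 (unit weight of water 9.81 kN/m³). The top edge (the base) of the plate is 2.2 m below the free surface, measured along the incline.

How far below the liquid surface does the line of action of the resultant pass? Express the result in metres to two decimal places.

γ = 1.025 × 9.81 = 10.05525 kN/m³.
The plate makes 38.7° with the vertical, i.e. θ = 90° − 38.7° = 51.3° to the horizontal. Measuring y along the incline from the free-surface line, vertical depth h = y·sinθ with sinθ = 0.780430.
With the apex down, the centroid sits h/3 = 2.57/3 = 0.856667 m below the base (the top edge), so y_c = 2.2 + 0.856667 = 3.05667 m and h_c = 3.05667 × 0.780430 = 2.38552 m.
A = ½ × 3.6 × 2.57 = 4.626 m².
Resultant F = γ·h_c·A = 10.05525 × 2.38552 × 4.626 = 110.964 kN.
I_c = b·h³/36 = 3.6 × 2.57³/36 = 1.69746 m⁴.
Centre of pressure: y_p = y_c + I_c/(y_c·A) = 3.05667 + 1.69746/(3.05667 × 4.626) = 3.05667 + 0.120045 = 3.17672 m along the plane.
Vertically, h_p = y_p·sinθ = 3.17672 × 0.780430 = 2.47921 m.

h_p = 2.48 m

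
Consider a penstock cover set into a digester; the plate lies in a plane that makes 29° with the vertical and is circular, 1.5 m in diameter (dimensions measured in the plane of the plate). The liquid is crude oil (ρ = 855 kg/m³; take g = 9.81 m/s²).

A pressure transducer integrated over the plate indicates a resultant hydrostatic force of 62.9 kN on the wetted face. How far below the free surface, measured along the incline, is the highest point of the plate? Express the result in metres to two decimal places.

y_top ≈ 4.10 m

γ = ρg = 855 × 9.81 / 1000 = 8.38755 kN/m³.
A = π(0.75)² = 1.76715 m².
From F = γ·h_c·A, the centroid depth is h_c = 62.9/(8.38755 × 1.76715) = 4.24367 m.
The plate makes 29° with the vertical, i.e. θ = 90° − 29° = 61° to the horizontal. Measuring y along the incline from the free-surface line, vertical depth h = y·sinθ with sinθ = 0.874620.
Along the incline, y_c = h_c/sinθ = 4.24367/0.874620 = 4.85202 m.
The centroid is at the centre, 0.75 m below the top of the plate, so the highest point sits at y_top = 4.85202 − 0.75 = 4.10202 m along the incline.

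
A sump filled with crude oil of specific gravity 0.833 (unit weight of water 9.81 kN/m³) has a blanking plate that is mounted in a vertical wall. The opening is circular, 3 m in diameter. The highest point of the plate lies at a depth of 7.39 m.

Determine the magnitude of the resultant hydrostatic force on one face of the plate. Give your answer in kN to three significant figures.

γ = 0.833 × 9.81 = 8.17173 kN/m³.
The centroid is at the centre, 1.5 m below the top of the plate, so the centroid depth is h_c = 7.39 + 1.5 = 8.89 m.
A = π(1.5)² = 7.06858 m².
Resultant F = γ·h_c·A = 8.17173 × 8.89 × 7.06858 = 513.509 kN.

F ≈ 514 kN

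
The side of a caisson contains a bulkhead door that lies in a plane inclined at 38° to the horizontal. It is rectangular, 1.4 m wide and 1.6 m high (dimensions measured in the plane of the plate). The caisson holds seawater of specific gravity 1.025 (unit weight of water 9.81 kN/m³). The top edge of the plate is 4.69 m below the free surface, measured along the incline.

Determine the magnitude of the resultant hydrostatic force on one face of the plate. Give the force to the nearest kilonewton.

γ = 1.025 × 9.81 = 10.05525 kN/m³.
Let θ = 38° be the plate's angle to the horizontal; measure y along the incline from where the plane meets the free surface. Vertical depth h = y·sinθ with sinθ = 0.615661.
The centroid lies 1.6/2 = 0.8 m below the top edge, so y_c = 4.69 + 0.8 = 5.49 m and h_c = 5.49 × 0.615661 = 3.37998 m.
A = 1.4 × 1.6 = 2.24 m².
Resultant F = γ·h_c·A = 10.05525 × 3.37998 × 2.24 = 76.1299 kN.

F ≈ 76 kN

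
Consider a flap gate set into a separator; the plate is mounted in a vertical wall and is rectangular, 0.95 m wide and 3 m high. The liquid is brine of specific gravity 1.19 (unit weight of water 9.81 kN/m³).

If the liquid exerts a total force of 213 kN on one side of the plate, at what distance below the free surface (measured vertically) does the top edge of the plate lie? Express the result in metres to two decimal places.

γ = 1.19 × 9.81 = 11.6739 kN/m³.
A = 0.95 × 3 = 2.85 m².
From F = γ·h_c·A, the centroid depth is h_c = 213/(11.6739 × 2.85) = 6.40205 m.
The centroid lies 3/2 = 1.5 m below the top edge, so the top edge sits at h_top = 6.40205 − 1.5 = 4.90205 m below the surface.

d_top ≈ 4.90 m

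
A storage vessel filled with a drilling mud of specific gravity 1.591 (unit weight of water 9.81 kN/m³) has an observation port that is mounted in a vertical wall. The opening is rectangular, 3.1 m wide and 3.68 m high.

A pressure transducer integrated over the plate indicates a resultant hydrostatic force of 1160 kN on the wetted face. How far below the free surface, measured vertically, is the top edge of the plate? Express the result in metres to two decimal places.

γ = 1.591 × 9.81 = 15.60771 kN/m³.
A = 3.1 × 3.68 = 11.408 m².
From F = γ·h_c·A, the centroid depth is h_c = 1160/(15.60771 × 11.408) = 6.51492 m.
The centroid lies 3.68/2 = 1.84 m below the top edge, so the top edge sits at h_top = 6.51492 − 1.84 = 4.67492 m below the surface.

d_top ≈ 4.67 m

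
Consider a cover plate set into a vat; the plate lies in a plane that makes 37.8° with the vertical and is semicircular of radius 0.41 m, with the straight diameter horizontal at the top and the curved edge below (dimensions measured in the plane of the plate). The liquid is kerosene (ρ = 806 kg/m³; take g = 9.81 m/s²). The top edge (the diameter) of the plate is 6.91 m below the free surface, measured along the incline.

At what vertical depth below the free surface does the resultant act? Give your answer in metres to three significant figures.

γ = ρg = 806 × 9.81 / 1000 = 7.90686 kN/m³.
The plate makes 37.8° with the vertical, i.e. θ = 90° − 37.8° = 52.2° to the horizontal. Measuring y along the incline from the free-surface line, vertical depth h = y·sinθ with sinθ = 0.790155.
The centroid of a semicircle lies 4r/(3π) = 0.174009 m from the diameter, here below the top edge, so y_c = 6.91 + 0.174009 = 7.08401 m and h_c = 7.08401 × 0.790155 = 5.59747 m.
A = πr²/2 = π × 0.41²/2 = 0.264051 m².
Resultant F = γ·h_c·A = 7.90686 × 5.59747 × 0.264051 = 11.6865 kN.
I_c = (π/8 − 8/(9π))·r⁴ = 0.109757 × 0.41⁴ = 0.00310147 m⁴.
Centre of pressure: y_p = y_c + I_c/(y_c·A) = 7.08401 + 0.00310147/(7.08401 × 0.264051) = 7.08401 + 0.00165806 = 7.08567 m along the plane.
Vertically, h_p = y_p·sinθ = 7.08567 × 0.790155 = 5.59878 m.

h_p = 5.60 m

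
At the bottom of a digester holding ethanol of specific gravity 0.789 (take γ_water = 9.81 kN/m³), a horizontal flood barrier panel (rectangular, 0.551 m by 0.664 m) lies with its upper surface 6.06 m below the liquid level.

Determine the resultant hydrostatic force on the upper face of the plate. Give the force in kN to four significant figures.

F ≈ 17.16 kN

γ = 0.789 × 9.81 = 7.74009 kN/m³.
The plate is horizontal, so pressure is uniform at p = γ·h = 7.74009 × 6.06 = 46.9049 kN/m².
A = 0.551 × 0.664 = 0.365864 m².
F = p·A = 46.9049 × 0.365864 = 17.1608 kN.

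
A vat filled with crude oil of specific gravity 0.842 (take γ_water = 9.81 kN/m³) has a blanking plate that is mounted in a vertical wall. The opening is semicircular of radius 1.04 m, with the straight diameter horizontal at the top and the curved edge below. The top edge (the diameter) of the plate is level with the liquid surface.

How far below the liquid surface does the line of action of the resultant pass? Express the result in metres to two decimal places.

γ = 0.842 × 9.81 = 8.26002 kN/m³.
The centroid of a semicircle lies 4r/(3π) = 0.44139 m from the diameter, here below the top edge, so the centroid depth is h_c = 0.44139 m.
A = πr²/2 = π × 1.04²/2 = 1.69897 m².
Resultant F = γ·h_c·A = 8.26002 × 0.44139 × 1.69897 = 6.19426 kN.
I_c = (π/8 − 8/(9π))·r⁴ = 0.109757 × 1.04⁴ = 0.1284 m⁴.
Centre of pressure: y_p = y_c + I_c/(y_c·A) = 0.44139 + 0.1284/(0.44139 × 1.69897) = 0.44139 + 0.171221 = 0.612611 m along the plane.

h_p = 0.61 m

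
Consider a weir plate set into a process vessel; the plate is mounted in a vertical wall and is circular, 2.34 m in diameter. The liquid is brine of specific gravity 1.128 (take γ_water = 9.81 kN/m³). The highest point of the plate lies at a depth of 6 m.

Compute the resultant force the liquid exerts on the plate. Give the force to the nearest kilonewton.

F ≈ 341 kN

γ = 1.128 × 9.81 = 11.06568 kN/m³.
The centroid is at the centre, 1.17 m below the top of the plate, so the centroid depth is h_c = 6 + 1.17 = 7.17 m.
A = π(1.17)² = 4.30053 m².
Resultant F = γ·h_c·A = 11.06568 × 7.17 × 4.30053 = 341.208 kN.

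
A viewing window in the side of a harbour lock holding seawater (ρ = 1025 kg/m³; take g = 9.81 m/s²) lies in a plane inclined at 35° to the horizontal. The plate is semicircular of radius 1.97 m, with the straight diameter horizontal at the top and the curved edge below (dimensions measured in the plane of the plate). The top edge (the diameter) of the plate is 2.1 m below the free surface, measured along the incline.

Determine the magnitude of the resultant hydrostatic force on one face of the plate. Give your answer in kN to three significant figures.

F ≈ 103 kN

γ = ρg = 1025 × 9.81 / 1000 = 10.05525 kN/m³.
Let θ = 35° be the plate's angle to the horizontal; measure y along the incline from where the plane meets the free surface. Vertical depth h = y·sinθ with sinθ = 0.573576.
The centroid of a semicircle lies 4r/(3π) = 0.836094 m from the diameter, here below the top edge, so y_c = 2.1 + 0.836094 = 2.93609 m and h_c = 2.93609 × 0.573576 = 1.68407 m.
A = πr²/2 = π × 1.97²/2 = 6.0961 m².
Resultant F = γ·h_c·A = 10.05525 × 1.68407 × 6.0961 = 103.23 kN.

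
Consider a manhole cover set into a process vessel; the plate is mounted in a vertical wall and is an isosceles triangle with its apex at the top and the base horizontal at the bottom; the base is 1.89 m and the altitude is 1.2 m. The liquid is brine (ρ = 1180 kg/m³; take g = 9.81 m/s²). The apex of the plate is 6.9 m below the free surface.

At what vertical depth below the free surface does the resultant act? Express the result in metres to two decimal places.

h_p = 7.71 m

γ = ρg = 1180 × 9.81 / 1000 = 11.5758 kN/m³.
With the apex up, the centroid sits 2h/3 = 2 × 1.2/3 = 0.8 m below the apex, so the centroid depth is h_c = 6.9 + 0.8 = 7.7 m.
A = ½ × 1.89 × 1.2 = 1.134 m².
Resultant F = γ·h_c·A = 11.5758 × 7.7 × 1.134 = 101.078 kN.
I_c = b·h³/36 = 1.89 × 1.2³/36 = 0.09072 m⁴.
Centre of pressure: y_p = y_c + I_c/(y_c·A) = 7.7 + 0.09072/(7.7 × 1.134) = 7.7 + 0.0103896 = 7.71039 m along the plane.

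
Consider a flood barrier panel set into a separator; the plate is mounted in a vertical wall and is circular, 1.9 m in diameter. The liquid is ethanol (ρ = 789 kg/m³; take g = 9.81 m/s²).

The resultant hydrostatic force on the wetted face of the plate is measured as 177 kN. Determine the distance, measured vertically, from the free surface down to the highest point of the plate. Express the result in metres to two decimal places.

d_top ≈ 7.12 m

γ = ρg = 789 × 9.81 / 1000 = 7.74009 kN/m³.
A = π(0.95)² = 2.83529 m².
From F = γ·h_c·A, the centroid depth is h_c = 177/(7.74009 × 2.83529) = 8.06547 m.
The centroid is at the centre, 0.95 m below the top of the plate, so the highest point sits at h_top = 8.06547 − 0.95 = 7.11547 m below the surface.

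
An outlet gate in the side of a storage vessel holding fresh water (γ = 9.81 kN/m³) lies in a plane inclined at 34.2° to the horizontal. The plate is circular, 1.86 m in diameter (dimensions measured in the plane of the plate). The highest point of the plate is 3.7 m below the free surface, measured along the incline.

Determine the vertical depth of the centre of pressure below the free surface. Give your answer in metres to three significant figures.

γ = 9.81 kN/m³.
Let θ = 34.2° be the plate's angle to the horizontal; measure y along the incline from where the plane meets the free surface. Vertical depth h = y·sinθ with sinθ = 0.562083.
The centroid is at the centre, 0.93 m below the top of the plate, so y_c = 3.7 + 0.93 = 4.63 m and h_c = 4.63 × 0.562083 = 2.60244 m.
A = π(0.93)² = 2.71716 m².
Resultant F = γ·h_c·A = 9.81 × 2.60244 × 2.71716 = 69.3689 kN.
I_c = πr⁴/4 = π × 0.93⁴/4 = 0.587519 m⁴.
Centre of pressure: y_p = y_c + I_c/(y_c·A) = 4.63 + 0.587519/(4.63 × 2.71716) = 4.63 + 0.0467009 = 4.6767 m along the plane.
Vertically, h_p = y_p·sinθ = 4.6767 × 0.562083 = 2.62869 m.

h_p = 2.63 m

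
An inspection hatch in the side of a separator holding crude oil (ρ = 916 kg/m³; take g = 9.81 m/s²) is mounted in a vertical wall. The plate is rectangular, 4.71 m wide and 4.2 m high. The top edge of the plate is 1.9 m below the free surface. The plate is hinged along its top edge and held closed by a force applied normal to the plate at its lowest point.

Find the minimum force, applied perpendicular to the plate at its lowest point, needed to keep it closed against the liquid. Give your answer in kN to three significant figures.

P ≈ 418 kN

γ = ρg = 916 × 9.81 / 1000 = 8.98596 kN/m³.
The centroid lies 4.2/2 = 2.1 m below the top edge, so the centroid depth is h_c = 1.9 + 2.1 = 4 m.
A = 4.71 × 4.2 = 19.782 m².
Resultant F = γ·h_c·A = 8.98596 × 4 × 19.782 = 711.041 kN.
I_c = b·h³/12 = 4.71 × 4.2³/12 = 29.0795 m⁴.
Centre of pressure: y_p = y_c + I_c/(y_c·A) = 4 + 29.0795/(4 × 19.782) = 4 + 0.367499 = 4.3675 m along the plane.
The resultant acts 2.1 + 0.367499 = 2.4675 m (along the plate) below the hinge at the top edge, so the moment about the hinge is M = F × 2.4675 = 711.041 × 2.4675 = 1754.49 kN·m.
A normal force at the bottom, 4.2 m from the hinge, must supply this moment: P = 1754.49/4.2 = 417.736 kN.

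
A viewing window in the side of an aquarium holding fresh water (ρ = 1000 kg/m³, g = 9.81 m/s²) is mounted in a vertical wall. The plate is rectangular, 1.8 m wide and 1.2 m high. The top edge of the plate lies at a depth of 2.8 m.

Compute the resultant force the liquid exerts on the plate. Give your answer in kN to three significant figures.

γ = ρg = 1000 × 9.81 = 9810 N/m³ = 9.81 kN/m³.
The centroid lies 1.2/2 = 0.6 m below the top edge, so the centroid depth is h_c = 2.8 + 0.6 = 3.4 m.
A = 1.8 × 1.2 = 2.16 m².
Resultant F = γ·h_c·A = 9.81 × 3.4 × 2.16 = 72.0446 kN.

F ≈ 72.0 kN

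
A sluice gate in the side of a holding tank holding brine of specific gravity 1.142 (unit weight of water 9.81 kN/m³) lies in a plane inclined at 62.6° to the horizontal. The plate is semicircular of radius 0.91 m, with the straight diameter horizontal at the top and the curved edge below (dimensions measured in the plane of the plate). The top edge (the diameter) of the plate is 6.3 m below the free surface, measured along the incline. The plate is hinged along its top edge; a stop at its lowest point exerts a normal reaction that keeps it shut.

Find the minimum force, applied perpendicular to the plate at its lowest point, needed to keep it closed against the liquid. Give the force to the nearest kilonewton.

γ = 1.142 × 9.81 = 11.20302 kN/m³.
Let θ = 62.6° be the plate's angle to the horizontal; measure y along the incline from where the plane meets the free surface. Vertical depth h = y·sinθ with sinθ = 0.887815.
The centroid of a semicircle lies 4r/(3π) = 0.386216 m from the diameter, here below the top edge, so y_c = 6.3 + 0.386216 = 6.68622 m and h_c = 6.68622 × 0.887815 = 5.93613 m.
A = πr²/2 = π × 0.91²/2 = 1.30078 m².
Resultant F = γ·h_c·A = 11.20302 × 5.93613 × 1.30078 = 86.5052 kN.
I_c = (π/8 − 8/(9π))·r⁴ = 0.109757 × 0.91⁴ = 0.0752658 m⁴.
Centre of pressure: y_p = y_c + I_c/(y_c·A) = 6.68622 + 0.0752658/(6.68622 × 1.30078) = 6.68622 + 0.00865393 = 6.69487 m along the plane.
The resultant acts 0.386216 + 0.00865393 = 0.39487 m (along the plate) below the hinge at the top edge, so the moment about the hinge is M = F × 0.39487 = 86.5052 × 0.39487 = 34.1583 kN·m.
A normal force at the bottom, 0.91 m from the hinge, must supply this moment: P = 34.1583/0.91 = 37.5366 kN.

P ≈ 38 kN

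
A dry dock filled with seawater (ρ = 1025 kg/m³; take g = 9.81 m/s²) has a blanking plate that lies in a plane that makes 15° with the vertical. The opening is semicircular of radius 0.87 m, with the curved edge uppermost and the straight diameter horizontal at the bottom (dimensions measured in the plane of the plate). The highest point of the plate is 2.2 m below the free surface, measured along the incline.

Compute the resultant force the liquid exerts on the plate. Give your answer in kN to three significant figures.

γ = ρg = 1025 × 9.81 / 1000 = 10.05525 kN/m³.
The plate makes 15° with the vertical, i.e. θ = 90° − 15° = 75° to the horizontal. Measuring y along the incline from the free-surface line, vertical depth h = y·sinθ with sinθ = 0.965926.
The centroid lies 4r/(3π) = 0.369239 m above the diameter, so r − 4r/(3π) = 0.87 − 0.369239 = 0.500761 m below the topmost point, so y_c = 2.2 + 0.500761 = 2.70076 m and h_c = 2.70076 × 0.965926 = 2.60873 m.
A = πr²/2 = π × 0.87²/2 = 1.18894 m².
Resultant F = γ·h_c·A = 10.05525 × 2.60873 × 1.18894 = 31.1876 kN.

F ≈ 31.2 kN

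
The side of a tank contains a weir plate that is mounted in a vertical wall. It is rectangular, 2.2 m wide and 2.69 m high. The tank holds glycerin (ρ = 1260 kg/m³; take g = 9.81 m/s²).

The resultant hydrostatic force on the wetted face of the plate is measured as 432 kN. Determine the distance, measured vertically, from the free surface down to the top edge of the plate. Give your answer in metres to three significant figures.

γ = ρg = 1260 × 9.81 / 1000 = 12.3606 kN/m³.
A = 2.2 × 2.69 = 5.918 m².
From F = γ·h_c·A, the centroid depth is h_c = 432/(12.3606 × 5.918) = 5.90567 m.
The centroid lies 2.69/2 = 1.345 m below the top edge, so the top edge sits at h_top = 5.90567 − 1.345 = 4.56067 m below the surface.

d_top ≈ 4.56 m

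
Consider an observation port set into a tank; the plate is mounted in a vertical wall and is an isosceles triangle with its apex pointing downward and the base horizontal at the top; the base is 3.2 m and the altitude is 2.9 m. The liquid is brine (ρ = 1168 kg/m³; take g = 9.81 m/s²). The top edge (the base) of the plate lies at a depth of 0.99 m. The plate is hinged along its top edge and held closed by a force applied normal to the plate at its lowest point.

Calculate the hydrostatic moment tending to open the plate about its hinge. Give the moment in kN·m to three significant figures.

γ = ρg = 1168 × 9.81 / 1000 = 11.45808 kN/m³.
With the apex down, the centroid sits h/3 = 2.9/3 = 0.966667 m below the base (the top edge), so the centroid depth is h_c = 0.99 + 0.966667 = 1.95667 m.
A = ½ × 3.2 × 2.9 = 4.64 m².
Resultant F = γ·h_c·A = 11.45808 × 1.95667 × 4.64 = 104.027 kN.
I_c = b·h³/36 = 3.2 × 2.9³/36 = 2.16791 m⁴.
Centre of pressure: y_p = y_c + I_c/(y_c·A) = 1.95667 + 2.16791/(1.95667 × 4.64) = 1.95667 + 0.238784 = 2.19545 m along the plane.
The resultant acts 0.966667 + 0.238784 = 1.20545 m (along the plate) below the hinge at the top edge, so the moment about the hinge is M = F × 1.20545 = 104.027 × 1.20545 = 125.399 kN·m.

M ≈ 125 kN·m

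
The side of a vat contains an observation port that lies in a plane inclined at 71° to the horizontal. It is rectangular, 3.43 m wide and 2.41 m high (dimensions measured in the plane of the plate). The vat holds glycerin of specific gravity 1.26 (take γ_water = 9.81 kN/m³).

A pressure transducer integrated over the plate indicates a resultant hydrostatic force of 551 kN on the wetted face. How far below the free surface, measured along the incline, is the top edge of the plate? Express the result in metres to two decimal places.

y_top ≈ 4.50 m

γ = 1.26 × 9.81 = 12.3606 kN/m³.
A = 3.43 × 2.41 = 8.2663 m².
From F = γ·h_c·A, the centroid depth is h_c = 551/(12.3606 × 8.2663) = 5.39263 m.
Let θ = 71° be the plate's angle to the horizontal; measure y along the incline from where the plane meets the free surface. Vertical depth h = y·sinθ with sinθ = 0.945519.
Along the incline, y_c = h_c/sinθ = 5.39263/0.945519 = 5.70335 m.
The centroid lies 2.41/2 = 1.205 m below the top edge, so the top edge sits at y_top = 5.70335 − 1.205 = 4.49835 m along the incline.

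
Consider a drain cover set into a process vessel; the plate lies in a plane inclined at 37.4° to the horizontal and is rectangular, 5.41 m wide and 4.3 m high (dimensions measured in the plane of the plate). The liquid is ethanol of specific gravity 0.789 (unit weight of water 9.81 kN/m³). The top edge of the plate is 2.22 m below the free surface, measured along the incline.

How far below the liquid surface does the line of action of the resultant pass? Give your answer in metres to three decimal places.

h_p = 2.868 m

γ = 0.789 × 9.81 = 7.74009 kN/m³.
Let θ = 37.4° be the plate's angle to the horizontal; measure y along the incline from where the plane meets the free surface. Vertical depth h = y·sinθ with sinθ = 0.607376.
The centroid lies 4.3/2 = 2.15 m below the top edge, so y_c = 2.22 + 2.15 = 4.37 m and h_c = 4.37 × 0.607376 = 2.65423 m.
A = 5.41 × 4.3 = 23.263 m².
Resultant F = γ·h_c·A = 7.74009 × 2.65423 × 23.263 = 477.915 kN.
I_c = b·h³/12 = 5.41 × 4.3³/12 = 35.8444 m⁴.
Centre of pressure: y_p = y_c + I_c/(y_c·A) = 4.37 + 35.8444/(4.37 × 23.263) = 4.37 + 0.352593 = 4.72259 m along the plane.
Vertically, h_p = y_p·sinθ = 4.72259 × 0.607376 = 2.86839 m.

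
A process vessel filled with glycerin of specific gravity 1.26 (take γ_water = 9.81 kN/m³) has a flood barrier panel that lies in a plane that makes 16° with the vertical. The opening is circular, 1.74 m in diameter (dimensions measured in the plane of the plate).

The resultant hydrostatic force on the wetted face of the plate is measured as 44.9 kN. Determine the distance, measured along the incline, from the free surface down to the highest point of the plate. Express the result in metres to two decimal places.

γ = 1.26 × 9.81 = 12.3606 kN/m³.
A = π(0.87)² = 2.37787 m².
From F = γ·h_c·A, the centroid depth is h_c = 44.9/(12.3606 × 2.37787) = 1.52763 m.
The plate makes 16° with the vertical, i.e. θ = 90° − 16° = 74° to the horizontal. Measuring y along the incline from the free-surface line, vertical depth h = y·sinθ with sinθ = 0.961262.
Along the incline, y_c = h_c/sinθ = 1.52763/0.961262 = 1.58919 m.
The centroid is at the centre, 0.87 m below the top of the plate, so the highest point sits at y_top = 1.58919 − 0.87 = 0.71919 m along the incline.

y_top ≈ 0.72 m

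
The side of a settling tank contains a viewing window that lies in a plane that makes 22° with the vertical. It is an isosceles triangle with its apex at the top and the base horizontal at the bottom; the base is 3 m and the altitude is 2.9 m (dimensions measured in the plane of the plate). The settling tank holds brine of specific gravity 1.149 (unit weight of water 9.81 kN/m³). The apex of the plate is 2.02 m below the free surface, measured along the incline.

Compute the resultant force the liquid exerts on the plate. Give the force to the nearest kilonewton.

γ = 1.149 × 9.81 = 11.27169 kN/m³.
The plate makes 22° with the vertical, i.e. θ = 90° − 22° = 68° to the horizontal. Measuring y along the incline from the free-surface line, vertical depth h = y·sinθ with sinθ = 0.927184.
With the apex up, the centroid sits 2h/3 = 2 × 2.9/3 = 1.93333 m below the apex, so y_c = 2.02 + 1.93333 = 3.95333 m and h_c = 3.95333 × 0.927184 = 3.66546 m.
A = ½ × 3 × 2.9 = 4.35 m².
Resultant F = γ·h_c·A = 11.27169 × 3.66546 × 4.35 = 179.724 kN.

F ≈ 180 kN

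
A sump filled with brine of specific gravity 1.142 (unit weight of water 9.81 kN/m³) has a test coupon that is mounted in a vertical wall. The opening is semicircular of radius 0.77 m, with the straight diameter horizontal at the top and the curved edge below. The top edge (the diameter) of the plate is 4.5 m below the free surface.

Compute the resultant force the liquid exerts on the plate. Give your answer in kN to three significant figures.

F ≈ 50.4 kN

γ = 1.142 × 9.81 = 11.20302 kN/m³.
The centroid of a semicircle lies 4r/(3π) = 0.326798 m from the diameter, here below the top edge, so the centroid depth is h_c = 4.5 + 0.326798 = 4.8268 m.
A = πr²/2 = π × 0.77²/2 = 0.931325 m².
Resultant F = γ·h_c·A = 11.20302 × 4.8268 × 0.931325 = 50.3612 kN.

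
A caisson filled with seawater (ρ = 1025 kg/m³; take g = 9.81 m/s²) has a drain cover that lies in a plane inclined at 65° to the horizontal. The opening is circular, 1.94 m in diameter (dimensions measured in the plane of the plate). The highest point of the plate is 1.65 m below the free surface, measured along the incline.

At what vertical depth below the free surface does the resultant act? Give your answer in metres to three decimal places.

γ = ρg = 1025 × 9.81 / 1000 = 10.05525 kN/m³.
Let θ = 65° be the plate's angle to the horizontal; measure y along the incline from where the plane meets the free surface. Vertical depth h = y·sinθ with sinθ = 0.906308.
The centroid is at the centre, 0.97 m below the top of the plate, so y_c = 1.65 + 0.97 = 2.62 m and h_c = 2.62 × 0.906308 = 2.37453 m.
A = π(0.97)² = 2.95592 m².
Resultant F = γ·h_c·A = 10.05525 × 2.37453 × 2.95592 = 70.577 kN.
I_c = πr⁴/4 = π × 0.97⁴/4 = 0.695307 m⁴.
Centre of pressure: y_p = y_c + I_c/(y_c·A) = 2.62 + 0.695307/(2.62 × 2.95592) = 2.62 + 0.0897806 = 2.70978 m along the plane.
Vertically, h_p = y_p·sinθ = 2.70978 × 0.906308 = 2.4559 m.

h_p = 2.456 m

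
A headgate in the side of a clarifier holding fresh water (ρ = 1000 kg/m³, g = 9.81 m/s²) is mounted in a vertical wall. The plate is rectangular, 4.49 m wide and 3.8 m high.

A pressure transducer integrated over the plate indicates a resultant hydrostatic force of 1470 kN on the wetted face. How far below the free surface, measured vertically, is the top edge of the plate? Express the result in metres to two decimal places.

d_top ≈ 6.88 m

γ = ρg = 1000 × 9.81 = 9810 N/m³ = 9.81 kN/m³.
A = 4.49 × 3.8 = 17.062 m².
From F = γ·h_c·A, the centroid depth is h_c = 1470/(9.81 × 17.062) = 8.7825 m.
The centroid lies 3.8/2 = 1.9 m below the top edge, so the top edge sits at h_top = 8.7825 − 1.9 = 6.8825 m below the surface.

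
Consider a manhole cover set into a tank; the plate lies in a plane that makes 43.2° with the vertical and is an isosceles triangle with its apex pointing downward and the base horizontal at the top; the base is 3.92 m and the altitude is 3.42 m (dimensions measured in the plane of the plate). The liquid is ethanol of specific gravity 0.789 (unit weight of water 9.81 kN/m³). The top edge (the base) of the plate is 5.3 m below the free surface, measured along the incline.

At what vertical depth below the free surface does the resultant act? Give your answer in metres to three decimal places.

γ = 0.789 × 9.81 = 7.74009 kN/m³.
The plate makes 43.2° with the vertical, i.e. θ = 90° − 43.2° = 46.8° to the horizontal. Measuring y along the incline from the free-surface line, vertical depth h = y·sinθ with sinθ = 0.728969.
With the apex down, the centroid sits h/3 = 3.42/3 = 1.14 m below the base (the top edge), so y_c = 5.3 + 1.14 = 6.44 m and h_c = 6.44 × 0.728969 = 4.69456 m.
A = ½ × 3.92 × 3.42 = 6.7032 m².
Resultant F = γ·h_c·A = 7.74009 × 4.69456 × 6.7032 = 243.57 kN.
I_c = b·h³/36 = 3.92 × 3.42³/36 = 4.35574 m⁴.
Centre of pressure: y_p = y_c + I_c/(y_c·A) = 6.44 + 4.35574/(6.44 × 6.7032) = 6.44 + 0.100901 = 6.5409 m along the plane.
Vertically, h_p = y_p·sinθ = 6.5409 × 0.728969 = 4.76811 m.

h_p = 4.768 m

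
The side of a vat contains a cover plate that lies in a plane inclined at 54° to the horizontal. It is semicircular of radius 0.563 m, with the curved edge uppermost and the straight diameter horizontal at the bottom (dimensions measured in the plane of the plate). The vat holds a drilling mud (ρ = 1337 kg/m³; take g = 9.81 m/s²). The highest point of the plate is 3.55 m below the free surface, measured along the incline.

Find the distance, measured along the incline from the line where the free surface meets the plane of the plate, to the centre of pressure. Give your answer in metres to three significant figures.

γ = ρg = 1337 × 9.81 / 1000 = 13.11597 kN/m³.
Let θ = 54° be the plate's angle to the horizontal; measure y along the incline from where the plane meets the free surface. Vertical depth h = y·sinθ with sinθ = 0.809017.
The centroid lies 4r/(3π) = 0.238945 m above the diameter, so r − 4r/(3π) = 0.563 − 0.238945 = 0.324055 m below the topmost point, so y_c = 3.55 + 0.324055 = 3.87405 m and h_c = 3.87405 × 0.809017 = 3.13417 m.
A = πr²/2 = π × 0.563²/2 = 0.497894 m².
Resultant F = γ·h_c·A = 13.11597 × 3.13417 × 0.497894 = 20.4673 kN.
I_c = (π/8 − 8/(9π))·r⁴ = 0.109757 × 0.563⁴ = 0.0110272 m⁴.
Centre of pressure: y_p = y_c + I_c/(y_c·A) = 3.87405 + 0.0110272/(3.87405 × 0.497894) = 3.87405 + 0.00571693 = 3.87977 m along the plane.

y_p = 3.88 m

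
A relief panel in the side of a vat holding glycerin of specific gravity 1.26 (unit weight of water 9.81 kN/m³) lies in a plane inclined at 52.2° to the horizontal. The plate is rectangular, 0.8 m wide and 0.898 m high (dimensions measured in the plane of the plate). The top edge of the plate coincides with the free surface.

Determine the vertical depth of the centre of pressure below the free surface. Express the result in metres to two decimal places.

γ = 1.26 × 9.81 = 12.3606 kN/m³.
Let θ = 52.2° be the plate's angle to the horizontal; measure y along the incline from where the plane meets the free surface. Vertical depth h = y·sinθ with sinθ = 0.790155.
The centroid lies 0.898/2 = 0.449 m below the top edge, so y_c = 0.449 m and h_c = 0.449 × 0.790155 = 0.35478 m.
A = 0.8 × 0.898 = 0.7184 m².
Resultant F = γ·h_c·A = 12.3606 × 0.35478 × 0.7184 = 3.15039 kN.
I_c = b·h³/12 = 0.8 × 0.898³/12 = 0.0482767 m⁴.
Centre of pressure: y_p = y_c + I_c/(y_c·A) = 0.449 + 0.0482767/(0.449 × 0.7184) = 0.449 + 0.149667 = 0.598667 m along the plane.
Vertically, h_p = y_p·sinθ = 0.598667 × 0.790155 = 0.47304 m.

h_p = 0.47 m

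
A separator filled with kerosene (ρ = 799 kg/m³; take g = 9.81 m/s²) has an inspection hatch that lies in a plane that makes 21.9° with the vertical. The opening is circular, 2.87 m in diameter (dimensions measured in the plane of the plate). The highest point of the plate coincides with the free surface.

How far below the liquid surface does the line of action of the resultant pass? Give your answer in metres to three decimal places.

γ = ρg = 799 × 9.81 / 1000 = 7.83819 kN/m³.
The plate makes 21.9° with the vertical, i.e. θ = 90° − 21.9° = 68.1° to the horizontal. Measuring y along the incline from the free-surface line, vertical depth h = y·sinθ with sinθ = 0.927836.
The centroid is at the centre, 1.435 m below the top of the plate, so y_c = 1.435 m and h_c = 1.435 × 0.927836 = 1.33144 m.
A = π(1.435)² = 6.46925 m².
Resultant F = γ·h_c·A = 7.83819 × 1.33144 × 6.46925 = 67.5136 kN.
I_c = πr⁴/4 = π × 1.435⁴/4 = 3.33041 m⁴.
Centre of pressure: y_p = y_c + I_c/(y_c·A) = 1.435 + 3.33041/(1.435 × 6.46925) = 1.435 + 0.35875 = 1.79375 m along the plane.
Vertically, h_p = y_p·sinθ = 1.79375 × 0.927836 = 1.66431 m.

h_p = 1.664 m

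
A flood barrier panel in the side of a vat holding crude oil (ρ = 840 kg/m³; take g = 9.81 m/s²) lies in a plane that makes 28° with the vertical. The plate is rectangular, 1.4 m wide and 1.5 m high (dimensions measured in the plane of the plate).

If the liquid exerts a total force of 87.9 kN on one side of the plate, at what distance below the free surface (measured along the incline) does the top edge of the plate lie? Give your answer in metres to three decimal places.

γ = ρg = 840 × 9.81 / 1000 = 8.2404 kN/m³.
A = 1.4 × 1.5 = 2.1 m².
From F = γ·h_c·A, the centroid depth is h_c = 87.9/(8.2404 × 2.1) = 5.0795 m.
The plate makes 28° with the vertical, i.e. θ = 90° − 28° = 62° to the horizontal. Measuring y along the incline from the free-surface line, vertical depth h = y·sinθ with sinθ = 0.882948.
Along the incline, y_c = h_c/sinθ = 5.0795/0.882948 = 5.75289 m.
The centroid lies 1.5/2 = 0.75 m below the top edge, so the top edge sits at y_top = 5.75289 − 0.75 = 5.00289 m along the incline.

y_top ≈ 5.003 m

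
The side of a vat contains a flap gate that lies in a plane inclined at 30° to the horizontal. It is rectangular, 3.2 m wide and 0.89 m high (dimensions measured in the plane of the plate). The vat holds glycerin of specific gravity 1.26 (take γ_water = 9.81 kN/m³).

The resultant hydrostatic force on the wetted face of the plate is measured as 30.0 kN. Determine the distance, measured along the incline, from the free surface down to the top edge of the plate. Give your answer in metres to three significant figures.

y_top ≈ 1.26 m

γ = 1.26 × 9.81 = 12.3606 kN/m³.
A = 3.2 × 0.89 = 2.848 m².
From F = γ·h_c·A, the centroid depth is h_c = 30.0/(12.3606 × 2.848) = 0.8522 m.
Let θ = 30° be the plate's angle to the horizontal; measure y along the incline from where the plane meets the free surface. Vertical depth h = y·sinθ with sinθ = 0.500000.
Along the incline, y_c = h_c/sinθ = 0.8522/0.500000 = 1.7044 m.
The centroid lies 0.89/2 = 0.445 m below the top edge, so the top edge sits at y_top = 1.7044 − 0.445 = 1.2594 m along the incline.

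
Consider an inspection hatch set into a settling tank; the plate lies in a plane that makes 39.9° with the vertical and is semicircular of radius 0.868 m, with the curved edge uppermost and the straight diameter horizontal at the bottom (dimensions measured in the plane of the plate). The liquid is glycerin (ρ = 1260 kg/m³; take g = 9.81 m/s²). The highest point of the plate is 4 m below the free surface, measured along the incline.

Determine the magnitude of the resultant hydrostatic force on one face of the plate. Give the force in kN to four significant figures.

γ = ρg = 1260 × 9.81 / 1000 = 12.3606 kN/m³.
The plate makes 39.9° with the vertical, i.e. θ = 90° − 39.9° = 50.1° to the horizontal. Measuring y along the incline from the free-surface line, vertical depth h = y·sinθ with sinθ = 0.767165.
The centroid lies 4r/(3π) = 0.368391 m above the diameter, so r − 4r/(3π) = 0.868 − 0.368391 = 0.499609 m below the topmost point, so y_c = 4 + 0.499609 = 4.49961 m and h_c = 4.49961 × 0.767165 = 3.45194 m.
A = πr²/2 = π × 0.868²/2 = 1.18348 m².
Resultant F = γ·h_c·A = 12.3606 × 3.45194 × 1.18348 = 50.4968 kN.

F ≈ 50.50 kN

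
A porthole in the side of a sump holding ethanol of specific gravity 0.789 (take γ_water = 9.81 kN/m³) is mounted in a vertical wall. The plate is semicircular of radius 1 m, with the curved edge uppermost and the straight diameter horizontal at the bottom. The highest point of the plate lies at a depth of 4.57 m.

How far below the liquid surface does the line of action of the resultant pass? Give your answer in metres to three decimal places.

γ = 0.789 × 9.81 = 7.74009 kN/m³.
The centroid lies 4r/(3π) = 0.424413 m above the diameter, so r − 4r/(3π) = 1 − 0.424413 = 0.575587 m below the topmost point, so the centroid depth is h_c = 4.57 + 0.575587 = 5.14559 m.
A = πr²/2 = π × 1²/2 = 1.5708 m².
Resultant F = γ·h_c·A = 7.74009 × 5.14559 × 1.5708 = 62.5608 kN.
I_c = (π/8 − 8/(9π))·r⁴ = 0.109757 × 1⁴ = 0.109757 m⁴.
Centre of pressure: y_p = y_c + I_c/(y_c·A) = 5.14559 + 0.109757/(5.14559 × 1.5708) = 5.14559 + 0.0135793 = 5.15917 m along the plane.

h_p = 5.159 m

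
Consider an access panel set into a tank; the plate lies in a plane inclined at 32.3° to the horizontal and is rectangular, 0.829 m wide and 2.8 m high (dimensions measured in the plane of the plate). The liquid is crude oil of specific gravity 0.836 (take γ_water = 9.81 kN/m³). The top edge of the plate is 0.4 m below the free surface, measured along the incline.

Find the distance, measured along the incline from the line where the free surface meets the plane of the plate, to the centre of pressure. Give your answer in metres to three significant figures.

y_p = 2.16 m

γ = 0.836 × 9.81 = 8.20116 kN/m³.
Let θ = 32.3° be the plate's angle to the horizontal; measure y along the incline from where the plane meets the free surface. Vertical depth h = y·sinθ with sinθ = 0.534352.
The centroid lies 2.8/2 = 1.4 m below the top edge, so y_c = 0.4 + 1.4 = 1.8 m and h_c = 1.8 × 0.534352 = 0.961834 m.
A = 0.829 × 2.8 = 2.3212 m².
Resultant F = γ·h_c·A = 8.20116 × 0.961834 × 2.3212 = 18.31 kN.
I_c = b·h³/12 = 0.829 × 2.8³/12 = 1.51652 m⁴.
Centre of pressure: y_p = y_c + I_c/(y_c·A) = 1.8 + 1.51652/(1.8 × 2.3212) = 1.8 + 0.362964 = 2.16296 m along the plane.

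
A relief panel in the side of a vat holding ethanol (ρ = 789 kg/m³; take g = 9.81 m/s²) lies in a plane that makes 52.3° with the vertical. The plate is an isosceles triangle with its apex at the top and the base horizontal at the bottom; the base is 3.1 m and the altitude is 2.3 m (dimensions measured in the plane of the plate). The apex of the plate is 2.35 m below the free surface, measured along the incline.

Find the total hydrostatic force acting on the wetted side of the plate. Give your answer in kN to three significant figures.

γ = ρg = 789 × 9.81 / 1000 = 7.74009 kN/m³.
The plate makes 52.3° with the vertical, i.e. θ = 90° − 52.3° = 37.7° to the horizontal. Measuring y along the incline from the free-surface line, vertical depth h = y·sinθ with sinθ = 0.611527.
With the apex up, the centroid sits 2h/3 = 2 × 2.3/3 = 1.53333 m below the apex, so y_c = 2.35 + 1.53333 = 3.88333 m and h_c = 3.88333 × 0.611527 = 2.37476 m.
A = ½ × 3.1 × 2.3 = 3.565 m².
Resultant F = γ·h_c·A = 7.74009 × 2.37476 × 3.565 = 65.5278 kN.

F ≈ 65.5 kN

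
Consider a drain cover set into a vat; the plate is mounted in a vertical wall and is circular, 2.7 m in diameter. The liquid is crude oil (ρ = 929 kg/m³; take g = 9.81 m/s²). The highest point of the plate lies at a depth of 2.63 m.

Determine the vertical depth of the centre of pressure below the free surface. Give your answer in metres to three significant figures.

h_p = 4.09 m

γ = ρg = 929 × 9.81 / 1000 = 9.11349 kN/m³.
The centroid is at the centre, 1.35 m below the top of the plate, so the centroid depth is h_c = 2.63 + 1.35 = 3.98 m.
A = π(1.35)² = 5.72555 m².
Resultant F = γ·h_c·A = 9.11349 × 3.98 × 5.72555 = 207.675 kN.
I_c = πr⁴/4 = π × 1.35⁴/4 = 2.6087 m⁴.
Centre of pressure: y_p = y_c + I_c/(y_c·A) = 3.98 + 2.6087/(3.98 × 5.72555) = 3.98 + 0.114478 = 4.09448 m along the plane.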